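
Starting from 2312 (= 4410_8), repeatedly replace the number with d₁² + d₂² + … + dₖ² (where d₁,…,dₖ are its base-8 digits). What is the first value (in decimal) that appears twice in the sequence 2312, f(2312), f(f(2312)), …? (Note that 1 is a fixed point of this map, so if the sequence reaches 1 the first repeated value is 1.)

5

2312 = (4,4,1,0)_8 → 4² + 4² + 1² + 0² = 33
33 = (4,1)_8 → 4² + 1² = 17
17 = (2,1)_8 → 2² + 1² = 5
5 = (5)_8 → 5² = 25
25 = (3,1)_8 → 3² + 1² = 10
10 = (1,2)_8 → 1² + 2² = 5  — 5 already appeared earlier.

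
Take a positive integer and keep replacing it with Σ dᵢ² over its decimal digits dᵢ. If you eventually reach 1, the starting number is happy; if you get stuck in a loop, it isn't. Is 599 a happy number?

not happy

599 → 5² + 9² + 9² = 187
187 → 1² + 8² + 7² = 114
114 → 1² + 1² + 4² = 18
18 → 1² + 8² = 65
65 → 6² + 5² = 61
61 → 6² + 1² = 37
37 → 3² + 7² = 58
58 → 5² + 8² = 89
89 → 8² + 9² = 145
145 → 1² + 4² + 5² = 42
42 → 4² + 2² = 20
20 → 2² + 0² = 4
4 → 4² = 16
16 → 1² + 6² = 37  — 37 already seen; the sequence cycles without reaching 1.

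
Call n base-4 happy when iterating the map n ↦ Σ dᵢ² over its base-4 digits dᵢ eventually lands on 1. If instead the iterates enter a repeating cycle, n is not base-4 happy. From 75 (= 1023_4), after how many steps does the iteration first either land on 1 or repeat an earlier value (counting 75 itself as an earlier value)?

6

75 = (1,0,2,3)_4 → 1² + 0² + 2² + 3² = 14
14 = (3,2)_4 → 3² + 2² = 13
13 = (3,1)_4 → 3² + 1² = 10
10 = (2,2)_4 → 2² + 2² = 8
8 = (2,0)_4 → 2² + 0² = 4
4 = (1,0)_4 → 1² + 0² = 1  — reached 1.
That took 6 steps.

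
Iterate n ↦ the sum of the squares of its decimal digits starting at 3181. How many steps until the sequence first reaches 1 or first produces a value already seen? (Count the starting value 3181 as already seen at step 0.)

13

3181 → 3² + 1² + 8² + 1² = 9 + 1 + 64 + 1 = 75
75 → 7² + 5² = 49 + 25 = 74
74 → 7² + 4² = 49 + 16 = 65
65 → 6² + 5² = 36 + 25 = 61
61 → 6² + 1² = 36 + 1 = 37
37 → 3² + 7² = 9 + 49 = 58
58 → 5² + 8² = 25 + 64 = 89
89 → 8² + 9² = 64 + 81 = 145
145 → 1² + 4² + 5² = 1 + 16 + 25 = 42
42 → 4² + 2² = 16 + 4 = 20
20 → 2² + 0² = 4 + 0 = 4
4 → 4² = 16
16 → 1² + 6² = 1 + 36 = 37  — 37 repeats.
That took 13 steps.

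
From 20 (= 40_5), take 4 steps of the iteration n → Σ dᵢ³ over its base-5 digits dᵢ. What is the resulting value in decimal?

28

20 = (4,0)_5 → 4³ + 0³ = 64 + 0 = 64
64 = (2,2,4)_5 → 2³ + 2³ + 4³ = 8 + 8 + 64 = 80
80 = (3,1,0)_5 → 3³ + 1³ + 0³ = 27 + 1 + 0 = 28
28 = (1,0,3)_5 → 1³ + 0³ + 3³ = 1 + 0 + 27 = 28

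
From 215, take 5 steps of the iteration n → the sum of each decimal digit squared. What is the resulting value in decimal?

215 → 2² + 1² + 5² = 4 + 1 + 25 = 30
30 → 3² + 0² = 9 + 0 = 9
9 → 9² = 81
81 → 8² + 1² = 64 + 1 = 65
65 → 6² + 5² = 36 + 25 = 61

61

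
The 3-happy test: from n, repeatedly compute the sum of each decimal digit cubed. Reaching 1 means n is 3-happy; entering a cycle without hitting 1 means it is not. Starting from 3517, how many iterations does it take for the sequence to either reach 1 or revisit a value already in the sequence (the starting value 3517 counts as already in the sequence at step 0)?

3517 → 3³ + 5³ + 1³ + 7³ = 27 + 125 + 1 + 343 = 496
496 → 4³ + 9³ + 6³ = 64 + 729 + 216 = 1009
1009 → 1³ + 0³ + 0³ + 9³ = 1 + 0 + 0 + 729 = 730
730 → 7³ + 3³ + 0³ = 343 + 27 + 0 = 370
370 → 3³ + 7³ + 0³ = 27 + 343 + 0 = 370  — 370 repeats.
That took 5 steps.

5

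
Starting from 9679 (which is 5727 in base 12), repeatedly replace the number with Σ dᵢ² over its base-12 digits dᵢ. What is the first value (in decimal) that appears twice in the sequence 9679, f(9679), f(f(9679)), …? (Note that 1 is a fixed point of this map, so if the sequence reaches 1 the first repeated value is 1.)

9679 = (5,7,2,7)_12 → 5² + 7² + 2² + 7² = 25 + 49 + 4 + 49 = 127
127 = (10,7)_12 → 10² + 7² = 100 + 49 = 149
149 = (1,0,5)_12 → 1² + 0² + 5² = 1 + 0 + 25 = 26
26 = (2,2)_12 → 2² + 2² = 4 + 4 = 8
8 = (8)_12 → 8² = 64
64 = (5,4)_12 → 5² + 4² = 25 + 16 = 41
41 = (3,5)_12 → 3² + 5² = 9 + 25 = 34
34 = (2,10)_12 → 2² + 10² = 4 + 100 = 104
104 = (8,8)_12 → 8² + 8² = 64 + 64 = 128
128 = (10,8)_12 → 10² + 8² = 100 + 64 = 164
164 = (1,1,8)_12 → 1² + 1² + 8² = 1 + 1 + 64 = 66
66 = (5,6)_12 → 5² + 6² = 25 + 36 = 61
61 = (5,1)_12 → 5² + 1² = 25 + 1 = 26  — 26 already appeared earlier.

26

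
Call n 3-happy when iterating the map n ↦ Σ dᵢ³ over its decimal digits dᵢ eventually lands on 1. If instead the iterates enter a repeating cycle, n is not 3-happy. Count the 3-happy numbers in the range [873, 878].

873: 873 → 882 → 1032 → 36 → 243 → 99 → 1458 → 702 → 351 → 153 → 153  — not 3-happy
874: 874 → 919 → 1459 → 919  — not 3-happy
875: 875 → 980 → 1241 → 74 → 407 → 407  — not 3-happy
876: 876 → 1071 → 345 → 216 → 225 → 141 → 66 → 432 → 99 → 1458 → 702 → 351 → 153 → 153  — not 3-happy
877: 877 → 1198 → 1243 → 100 → 1  — 3-happy
878: 878 → 1367 → 587 → 980 → 1241 → 74 → 407 → 407  — not 3-happy
3-happy: 877

1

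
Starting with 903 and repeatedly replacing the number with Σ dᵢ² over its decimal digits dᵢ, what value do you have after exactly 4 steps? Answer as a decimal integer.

61

903 → 9² + 0² + 3² = 90
90 → 9² + 0² = 81
81 → 8² + 1² = 65
65 → 6² + 5² = 61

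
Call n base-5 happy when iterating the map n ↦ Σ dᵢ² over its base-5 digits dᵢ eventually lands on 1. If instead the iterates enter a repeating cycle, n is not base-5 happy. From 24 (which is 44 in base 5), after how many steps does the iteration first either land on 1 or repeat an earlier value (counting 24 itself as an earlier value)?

24 = (4,4)_5 → 4² + 4² = 16 + 16 = 32
32 = (1,1,2)_5 → 1² + 1² + 2² = 1 + 1 + 4 = 6
6 = (1,1)_5 → 1² + 1² = 1 + 1 = 2
2 = (2)_5 → 2² = 4
4 = (4)_5 → 4² = 16
16 = (3,1)_5 → 3² + 1² = 9 + 1 = 10
10 = (2,0)_5 → 2² + 0² = 4 + 0 = 4  — 4 repeats.
That took 7 steps.

7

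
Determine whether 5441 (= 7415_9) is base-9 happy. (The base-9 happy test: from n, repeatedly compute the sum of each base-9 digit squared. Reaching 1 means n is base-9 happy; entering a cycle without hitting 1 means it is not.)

5441 = (7,4,1,5)_9 → 7² + 4² + 1² + 5² = 91
91 = (1,1,1)_9 → 1² + 1² + 1² = 3
3 = (3)_9 → 3² = 9
9 = (1,0)_9 → 1² + 0² = 1  — reached 1.

base-9 happy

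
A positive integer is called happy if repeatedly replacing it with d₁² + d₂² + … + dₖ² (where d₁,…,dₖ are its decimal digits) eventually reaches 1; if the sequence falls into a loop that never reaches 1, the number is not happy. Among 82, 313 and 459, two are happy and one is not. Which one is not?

459

82: 82 → 68 → 100 → 1  — reaches 1 (happy)
313: 313 → 19 → 82 → 68 → 100 → 1  — reaches 1 (happy)
459: 459 → 122 → 9 → 81 → 65 → 61 → 37 → 58 → 89 → 145 → 42 → 20 → 4 → 16 → 37  — repeats 37 (not happy)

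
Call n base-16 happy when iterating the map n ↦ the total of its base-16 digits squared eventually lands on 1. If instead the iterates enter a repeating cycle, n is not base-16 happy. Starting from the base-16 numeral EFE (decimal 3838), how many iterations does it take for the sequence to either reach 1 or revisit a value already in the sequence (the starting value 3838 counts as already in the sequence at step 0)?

3838 = (14,15,14)_16 → 14² + 15² + 14² = 196 + 225 + 196 = 617
617 = (2,6,9)_16 → 2² + 6² + 9² = 4 + 36 + 81 = 121
121 = (7,9)_16 → 7² + 9² = 49 + 81 = 130
130 = (8,2)_16 → 8² + 2² = 64 + 4 = 68
68 = (4,4)_16 → 4² + 4² = 16 + 16 = 32
32 = (2,0)_16 → 2² + 0² = 4 + 0 = 4
4 = (4)_16 → 4² = 16
16 = (1,0)_16 → 1² + 0² = 1 + 0 = 1  — reached 1.
That took 8 steps.

8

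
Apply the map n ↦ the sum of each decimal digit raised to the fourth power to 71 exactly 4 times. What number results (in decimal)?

71 → 7⁴ + 1⁴ = 2402
2402 → 2⁴ + 4⁴ + 0⁴ + 2⁴ = 288
288 → 2⁴ + 8⁴ + 8⁴ = 8208
8208 → 8⁴ + 2⁴ + 0⁴ + 8⁴ = 8208

8208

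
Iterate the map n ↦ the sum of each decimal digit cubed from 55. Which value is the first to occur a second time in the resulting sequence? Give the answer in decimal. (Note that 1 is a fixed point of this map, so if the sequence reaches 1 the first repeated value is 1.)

55 → 5³ + 5³ = 125 + 125 = 250
250 → 2³ + 5³ + 0³ = 8 + 125 + 0 = 133
133 → 1³ + 3³ + 3³ = 1 + 27 + 27 = 55  — 55 already appeared earlier.

55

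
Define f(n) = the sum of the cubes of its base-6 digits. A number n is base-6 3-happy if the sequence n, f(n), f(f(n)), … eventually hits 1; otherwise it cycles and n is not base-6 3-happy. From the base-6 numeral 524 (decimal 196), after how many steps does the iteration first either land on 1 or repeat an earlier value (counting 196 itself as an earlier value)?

196 = (5,2,4)_6 → 197
197 = (5,2,5)_6 → 258
258 = (1,1,1,0)_6 → 3
3 = (3)_6 → 27
27 = (4,3)_6 → 91
91 = (2,3,1)_6 → 36
36 = (1,0,0)_6 → 1  — reached 1.
That took 7 steps.

7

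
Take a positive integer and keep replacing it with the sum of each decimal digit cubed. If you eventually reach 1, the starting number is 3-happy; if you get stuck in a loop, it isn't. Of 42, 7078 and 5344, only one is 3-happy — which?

7078

42: 42 → 72 → 351 → 153 → 153  — repeats 153 (not 3-happy)
7078: 7078 → 1198 → 1243 → 100 → 1  — reaches 1 (3-happy)
5344: 5344 → 280 → 520 → 133 → 55 → 250 → 133  — repeats 133 (not 3-happy)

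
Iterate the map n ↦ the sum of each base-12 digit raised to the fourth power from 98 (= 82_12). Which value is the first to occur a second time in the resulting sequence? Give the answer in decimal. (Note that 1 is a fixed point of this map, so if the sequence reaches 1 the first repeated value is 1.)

20016

98 = (8,2)_12 → 8⁴ + 2⁴ = 4112
4112 = (2,4,6,8)_12 → 2⁴ + 4⁴ + 6⁴ + 8⁴ = 5664
5664 = (3,3,4,0)_12 → 3⁴ + 3⁴ + 4⁴ + 0⁴ = 418
418 = (2,10,10)_12 → 2⁴ + 10⁴ + 10⁴ = 20016
20016 = (11,7,0,0)_12 → 11⁴ + 7⁴ + 0⁴ + 0⁴ = 17042
17042 = (9,10,4,2)_12 → 9⁴ + 10⁴ + 4⁴ + 2⁴ = 16833
16833 = (9,8,10,9)_12 → 9⁴ + 8⁴ + 10⁴ + 9⁴ = 27218
27218 = (1,3,9,0,2)_12 → 1⁴ + 3⁴ + 9⁴ + 0⁴ + 2⁴ = 6659
6659 = (3,10,2,11)_12 → 3⁴ + 10⁴ + 2⁴ + 11⁴ = 24738
24738 = (1,2,3,9,6)_12 → 1⁴ + 2⁴ + 3⁴ + 9⁴ + 6⁴ = 7955
7955 = (4,7,2,11)_12 → 4⁴ + 7⁴ + 2⁴ + 11⁴ = 17314
17314 = (10,0,2,10)_12 → 10⁴ + 0⁴ + 2⁴ + 10⁴ = 20016  — 20016 already appeared earlier.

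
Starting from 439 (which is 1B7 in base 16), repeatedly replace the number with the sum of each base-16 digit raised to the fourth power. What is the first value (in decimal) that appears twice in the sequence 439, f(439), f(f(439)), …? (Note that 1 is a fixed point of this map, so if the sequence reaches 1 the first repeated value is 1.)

439 = (1,11,7)_16 → 17043
17043 = (4,2,9,3)_16 → 6914
6914 = (1,11,0,2)_16 → 14658
14658 = (3,9,4,2)_16 → 6914  — 6914 already appeared earlier.

6914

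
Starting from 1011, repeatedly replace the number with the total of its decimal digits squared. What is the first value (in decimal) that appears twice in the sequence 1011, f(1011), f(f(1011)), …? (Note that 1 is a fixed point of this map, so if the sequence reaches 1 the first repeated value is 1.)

37

1011 → 1² + 0² + 1² + 1² = 1 + 0 + 1 + 1 = 3
3 → 3² = 9
9 → 9² = 81
81 → 8² + 1² = 64 + 1 = 65
65 → 6² + 5² = 36 + 25 = 61
61 → 6² + 1² = 36 + 1 = 37
37 → 3² + 7² = 9 + 49 = 58
58 → 5² + 8² = 25 + 64 = 89
89 → 8² + 9² = 64 + 81 = 145
145 → 1² + 4² + 5² = 1 + 16 + 25 = 42
42 → 4² + 2² = 16 + 4 = 20
20 → 2² + 0² = 4 + 0 = 4
4 → 4² = 16
16 → 1² + 6² = 1 + 36 = 37  — 37 already appeared earlier.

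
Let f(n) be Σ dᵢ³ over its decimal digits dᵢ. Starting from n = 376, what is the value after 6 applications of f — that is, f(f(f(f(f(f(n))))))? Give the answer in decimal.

730

376 → 3³ + 7³ + 6³ = 27 + 343 + 216 = 586
586 → 5³ + 8³ + 6³ = 125 + 512 + 216 = 853
853 → 8³ + 5³ + 3³ = 512 + 125 + 27 = 664
664 → 6³ + 6³ + 4³ = 216 + 216 + 64 = 496
496 → 4³ + 9³ + 6³ = 64 + 729 + 216 = 1009
1009 → 1³ + 0³ + 0³ + 9³ = 1 + 0 + 0 + 729 = 730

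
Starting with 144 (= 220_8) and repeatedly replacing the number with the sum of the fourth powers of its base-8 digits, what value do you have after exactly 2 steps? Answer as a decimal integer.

256

144 = (2,2,0)_8 → 2⁴ + 2⁴ + 0⁴ = 32
32 = (4,0)_8 → 4⁴ + 0⁴ = 256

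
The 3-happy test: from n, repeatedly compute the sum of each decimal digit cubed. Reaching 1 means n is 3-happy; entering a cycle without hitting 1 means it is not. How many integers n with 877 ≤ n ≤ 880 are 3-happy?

1

877: 877 → 1198 → 1243 → 100 → 1  — 3-happy
878: 878 → 1367 → 587 → 980 → 1241 → 74 → 407 → 407  — not 3-happy
879: 879 → 1584 → 702 → 351 → 153 → 153  — not 3-happy
880: 880 → 1024 → 73 → 370 → 370  — not 3-happy
3-happy: 877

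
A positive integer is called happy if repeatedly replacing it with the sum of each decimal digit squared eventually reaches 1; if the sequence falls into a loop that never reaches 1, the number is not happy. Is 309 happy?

not happy

309 → 3² + 0² + 9² = 90
90 → 9² + 0² = 81
81 → 8² + 1² = 65
65 → 6² + 5² = 61
61 → 6² + 1² = 37
37 → 3² + 7² = 58
58 → 5² + 8² = 89
89 → 8² + 9² = 145
145 → 1² + 4² + 5² = 42
42 → 4² + 2² = 20
20 → 2² + 0² = 4
4 → 4² = 16
16 → 1² + 6² = 37  — 37 already seen; the sequence cycles without reaching 1.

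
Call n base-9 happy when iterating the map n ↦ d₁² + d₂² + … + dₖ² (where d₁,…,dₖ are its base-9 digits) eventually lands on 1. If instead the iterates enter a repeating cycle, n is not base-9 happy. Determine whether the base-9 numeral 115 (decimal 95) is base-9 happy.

95 = (1,1,5)_9 → 1² + 1² + 5² = 27
27 = (3,0)_9 → 3² + 0² = 9
9 = (1,0)_9 → 1² + 0² = 1  — reached 1.

base-9 happy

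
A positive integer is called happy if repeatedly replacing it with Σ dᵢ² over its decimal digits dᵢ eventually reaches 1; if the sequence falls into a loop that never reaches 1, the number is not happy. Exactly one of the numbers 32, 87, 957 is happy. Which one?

32

32: 32 → 13 → 10 → 1  — reaches 1 (happy)
87: 87 → 113 → 11 → 2 → 4 → 16 → 37 → 58 → 89 → 145 → 42 → 20 → 4  — repeats 4 (not happy)
957: 957 → 155 → 51 → 26 → 40 → 16 → 37 → 58 → 89 → 145 → 42 → 20 → 4 → 16  — repeats 16 (not happy)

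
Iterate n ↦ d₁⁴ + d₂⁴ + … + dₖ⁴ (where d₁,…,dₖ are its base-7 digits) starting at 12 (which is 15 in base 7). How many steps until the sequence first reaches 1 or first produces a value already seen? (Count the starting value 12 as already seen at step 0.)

12 = (1,5)_7 → 1⁴ + 5⁴ = 1 + 625 = 626
626 = (1,5,5,3)_7 → 1⁴ + 5⁴ + 5⁴ + 3⁴ = 1 + 625 + 625 + 81 = 1332
1332 = (3,6,1,2)_7 → 3⁴ + 6⁴ + 1⁴ + 2⁴ = 81 + 1296 + 1 + 16 = 1394
1394 = (4,0,3,1)_7 → 4⁴ + 0⁴ + 3⁴ + 1⁴ = 256 + 0 + 81 + 1 = 338
338 = (6,6,2)_7 → 6⁴ + 6⁴ + 2⁴ = 1296 + 1296 + 16 = 2608
2608 = (1,0,4,1,4)_7 → 1⁴ + 0⁴ + 4⁴ + 1⁴ + 4⁴ = 1 + 0 + 256 + 1 + 256 = 514
514 = (1,3,3,3)_7 → 1⁴ + 3⁴ + 3⁴ + 3⁴ = 1 + 81 + 81 + 81 = 244
244 = (4,6,6)_7 → 4⁴ + 6⁴ + 6⁴ = 256 + 1296 + 1296 = 2848
2848 = (1,1,2,0,6)_7 → 1⁴ + 1⁴ + 2⁴ + 0⁴ + 6⁴ = 1 + 1 + 16 + 0 + 1296 = 1314
1314 = (3,5,5,5)_7 → 3⁴ + 5⁴ + 5⁴ + 5⁴ = 81 + 625 + 625 + 625 = 1956
1956 = (5,4,6,3)_7 → 5⁴ + 4⁴ + 6⁴ + 3⁴ = 625 + 256 + 1296 + 81 = 2258
2258 = (6,4,0,4)_7 → 6⁴ + 4⁴ + 0⁴ + 4⁴ = 1296 + 256 + 0 + 256 = 1808
1808 = (5,1,6,2)_7 → 5⁴ + 1⁴ + 6⁴ + 2⁴ = 625 + 1 + 1296 + 16 = 1938
1938 = (5,4,3,6)_7 → 5⁴ + 4⁴ + 3⁴ + 6⁴ = 625 + 256 + 81 + 1296 = 2258  — 2258 repeats.
That took 14 steps.

14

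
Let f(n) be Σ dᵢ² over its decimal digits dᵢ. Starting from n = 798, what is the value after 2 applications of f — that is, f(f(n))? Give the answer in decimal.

98

798 → 7² + 9² + 8² = 49 + 81 + 64 = 194
194 → 1² + 9² + 4² = 1 + 81 + 16 = 98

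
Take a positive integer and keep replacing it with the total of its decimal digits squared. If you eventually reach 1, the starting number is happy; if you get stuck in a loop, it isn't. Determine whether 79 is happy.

79 → 7² + 9² = 130
130 → 1² + 3² + 0² = 10
10 → 1² + 0² = 1  — reached 1.

happy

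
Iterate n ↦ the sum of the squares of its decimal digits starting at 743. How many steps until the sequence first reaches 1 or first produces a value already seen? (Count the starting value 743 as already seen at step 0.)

12

743 → 7² + 4² + 3² = 49 + 16 + 9 = 74
74 → 7² + 4² = 49 + 16 = 65
65 → 6² + 5² = 36 + 25 = 61
61 → 6² + 1² = 36 + 1 = 37
37 → 3² + 7² = 9 + 49 = 58
58 → 5² + 8² = 25 + 64 = 89
89 → 8² + 9² = 64 + 81 = 145
145 → 1² + 4² + 5² = 1 + 16 + 25 = 42
42 → 4² + 2² = 16 + 4 = 20
20 → 2² + 0² = 4 + 0 = 4
4 → 4² = 16
16 → 1² + 6² = 1 + 36 = 37  — 37 repeats.
That took 12 steps.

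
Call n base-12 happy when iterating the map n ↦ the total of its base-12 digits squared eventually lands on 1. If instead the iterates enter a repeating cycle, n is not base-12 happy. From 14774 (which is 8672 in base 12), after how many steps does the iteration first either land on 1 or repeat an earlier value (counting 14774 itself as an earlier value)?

14774 = (8,6,7,2)_12 → 8² + 6² + 7² + 2² = 153
153 = (1,0,9)_12 → 1² + 0² + 9² = 82
82 = (6,10)_12 → 6² + 10² = 136
136 = (11,4)_12 → 11² + 4² = 137
137 = (11,5)_12 → 11² + 5² = 146
146 = (1,0,2)_12 → 1² + 0² + 2² = 5
5 = (5)_12 → 5² = 25
25 = (2,1)_12 → 2² + 1² = 5  — 5 repeats.
That took 8 steps.

8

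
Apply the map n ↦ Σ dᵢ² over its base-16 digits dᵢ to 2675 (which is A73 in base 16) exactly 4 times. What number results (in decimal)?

122

2675 = (10,7,3)_16 → 10² + 7² + 3² = 158
158 = (9,14)_16 → 9² + 14² = 277
277 = (1,1,5)_16 → 1² + 1² + 5² = 27
27 = (1,11)_16 → 1² + 11² = 122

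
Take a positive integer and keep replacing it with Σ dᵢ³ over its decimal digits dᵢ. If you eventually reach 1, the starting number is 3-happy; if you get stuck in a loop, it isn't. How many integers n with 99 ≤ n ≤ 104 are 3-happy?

1

99: 99 → 1458 → 702 → 351 → 153 → 153  — not 3-happy
100: 100 → 1  — 3-happy
101: 101 → 2 → 8 → 512 → 134 → 92 → 737 → 713 → 371 → 371  — not 3-happy
102: 102 → 9 → 729 → 1080 → 513 → 153 → 153  — not 3-happy
103: 103 → 28 → 520 → 133 → 55 → 250 → 133  — not 3-happy
104: 104 → 65 → 341 → 92 → 737 → 713 → 371 → 371  — not 3-happy
3-happy: 100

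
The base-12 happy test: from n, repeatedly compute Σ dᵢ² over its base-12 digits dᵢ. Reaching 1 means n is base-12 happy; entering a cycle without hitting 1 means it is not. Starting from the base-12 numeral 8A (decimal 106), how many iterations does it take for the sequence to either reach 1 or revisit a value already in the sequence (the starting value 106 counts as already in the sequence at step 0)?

106 = (8,10)_12 → 8² + 10² = 64 + 100 = 164
164 = (1,1,8)_12 → 1² + 1² + 8² = 1 + 1 + 64 = 66
66 = (5,6)_12 → 5² + 6² = 25 + 36 = 61
61 = (5,1)_12 → 5² + 1² = 25 + 1 = 26
26 = (2,2)_12 → 2² + 2² = 4 + 4 = 8
8 = (8)_12 → 8² = 64
64 = (5,4)_12 → 5² + 4² = 25 + 16 = 41
41 = (3,5)_12 → 3² + 5² = 9 + 25 = 34
34 = (2,10)_12 → 2² + 10² = 4 + 100 = 104
104 = (8,8)_12 → 8² + 8² = 64 + 64 = 128
128 = (10,8)_12 → 10² + 8² = 100 + 64 = 164  — 164 repeats.
That took 11 steps.

11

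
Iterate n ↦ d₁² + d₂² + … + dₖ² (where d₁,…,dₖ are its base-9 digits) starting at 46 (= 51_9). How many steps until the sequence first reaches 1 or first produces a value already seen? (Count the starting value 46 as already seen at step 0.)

46 = (5,1)_9 → 5² + 1² = 25 + 1 = 26
26 = (2,8)_9 → 2² + 8² = 4 + 64 = 68
68 = (7,5)_9 → 7² + 5² = 49 + 25 = 74
74 = (8,2)_9 → 8² + 2² = 64 + 4 = 68  — 68 repeats.
That took 4 steps.

4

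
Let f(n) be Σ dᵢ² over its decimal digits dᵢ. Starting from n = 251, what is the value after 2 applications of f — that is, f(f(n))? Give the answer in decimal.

251 → 2² + 5² + 1² = 4 + 25 + 1 = 30
30 → 3² + 0² = 9 + 0 = 9

9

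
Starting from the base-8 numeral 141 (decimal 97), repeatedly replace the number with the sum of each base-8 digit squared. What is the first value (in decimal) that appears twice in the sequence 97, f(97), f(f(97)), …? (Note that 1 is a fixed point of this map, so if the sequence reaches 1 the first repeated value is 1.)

97 = (1,4,1)_8 → 1² + 4² + 1² = 18
18 = (2,2)_8 → 2² + 2² = 8
8 = (1,0)_8 → 1² + 0² = 1  — reached the fixed point 1.
1 → 1, so 1 is the first repeated value.

1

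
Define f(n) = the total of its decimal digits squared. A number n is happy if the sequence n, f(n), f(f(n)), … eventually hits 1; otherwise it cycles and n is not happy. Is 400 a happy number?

400 → 4² + 0² + 0² = 16
16 → 1² + 6² = 37
37 → 3² + 7² = 58
58 → 5² + 8² = 89
89 → 8² + 9² = 145
145 → 1² + 4² + 5² = 42
42 → 4² + 2² = 20
20 → 2² + 0² = 4
4 → 4² = 16  — 16 already seen; the sequence cycles without reaching 1.

not happy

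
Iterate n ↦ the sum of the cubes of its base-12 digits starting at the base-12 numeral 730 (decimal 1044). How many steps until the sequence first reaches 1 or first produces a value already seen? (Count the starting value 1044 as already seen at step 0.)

10

1044 = (7,3,0)_12 → 7³ + 3³ + 0³ = 343 + 27 + 0 = 370
370 = (2,6,10)_12 → 2³ + 6³ + 10³ = 8 + 216 + 1000 = 1224
1224 = (8,6,0)_12 → 8³ + 6³ + 0³ = 512 + 216 + 0 = 728
728 = (5,0,8)_12 → 5³ + 0³ + 8³ = 125 + 0 + 512 = 637
637 = (4,5,1)_12 → 4³ + 5³ + 1³ = 64 + 125 + 1 = 190
190 = (1,3,10)_12 → 1³ + 3³ + 10³ = 1 + 27 + 1000 = 1028
1028 = (7,1,8)_12 → 7³ + 1³ + 8³ = 343 + 1 + 512 = 856
856 = (5,11,4)_12 → 5³ + 11³ + 4³ = 125 + 1331 + 64 = 1520
1520 = (10,6,8)_12 → 10³ + 6³ + 8³ = 1000 + 216 + 512 = 1728
1728 = (1,0,0,0)_12 → 1³ + 0³ + 0³ + 0³ = 1 + 0 + 0 + 0 = 1  — reached 1.
That took 10 steps.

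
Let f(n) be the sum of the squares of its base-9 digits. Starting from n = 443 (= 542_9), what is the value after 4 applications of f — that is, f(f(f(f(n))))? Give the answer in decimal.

89

443 = (5,4,2)_9 → 5² + 4² + 2² = 25 + 16 + 4 = 45
45 = (5,0)_9 → 5² + 0² = 25 + 0 = 25
25 = (2,7)_9 → 2² + 7² = 4 + 49 = 53
53 = (5,8)_9 → 5² + 8² = 25 + 64 = 89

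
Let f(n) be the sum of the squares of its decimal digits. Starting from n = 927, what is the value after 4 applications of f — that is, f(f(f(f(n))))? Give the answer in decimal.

16

927 → 9² + 2² + 7² = 134
134 → 1² + 3² + 4² = 26
26 → 2² + 6² = 40
40 → 4² + 0² = 16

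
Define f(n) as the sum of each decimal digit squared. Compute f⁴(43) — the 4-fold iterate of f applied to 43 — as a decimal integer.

43 → 4² + 3² = 16 + 9 = 25
25 → 2² + 5² = 4 + 25 = 29
29 → 2² + 9² = 4 + 81 = 85
85 → 8² + 5² = 64 + 25 = 89

89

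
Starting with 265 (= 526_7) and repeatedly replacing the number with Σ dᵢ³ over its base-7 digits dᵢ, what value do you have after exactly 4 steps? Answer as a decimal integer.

265 = (5,2,6)_7 → 349
349 = (1,0,0,6)_7 → 217
217 = (4,3,0)_7 → 91
91 = (1,6,0)_7 → 217

217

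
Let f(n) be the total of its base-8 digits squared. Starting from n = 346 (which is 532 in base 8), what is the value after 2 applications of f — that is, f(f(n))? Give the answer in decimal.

52

346 = (5,3,2)_8 → 5² + 3² + 2² = 38
38 = (4,6)_8 → 4² + 6² = 52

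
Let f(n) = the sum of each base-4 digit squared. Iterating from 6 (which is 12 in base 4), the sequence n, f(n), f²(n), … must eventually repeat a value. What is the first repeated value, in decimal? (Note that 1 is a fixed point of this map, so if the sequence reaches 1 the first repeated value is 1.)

6 = (1,2)_4 → 5
5 = (1,1)_4 → 2
2 = (2)_4 → 4
4 = (1,0)_4 → 1  — reached the fixed point 1.
1 → 1, so 1 is the first repeated value.

1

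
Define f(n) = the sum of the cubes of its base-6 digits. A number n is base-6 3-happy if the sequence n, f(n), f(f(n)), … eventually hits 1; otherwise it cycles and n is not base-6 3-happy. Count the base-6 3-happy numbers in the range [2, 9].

3

2: 2 → 8 → 9 → 28 → 128 → 62 → 73 → 9  (repeats 9)
3: 3 → 27 → 91 → 36 → 1  (reaches 1)
4: 4 → 64 → 129 → 81 → 36 → 1  (reaches 1)
5: 5 → 125 → 160 → 136 → 155 → 190 → 190  (repeats 190)
6: 6 → 1  (reaches 1)
7: 7 → 2 → 8 → 9 → 28 → 128 → 62 → 73 → 9  (repeats 9)
8: 8 → 9 → 28 → 128 → 62 → 73 → 9  (repeats 9)
9: 9 → 28 → 128 → 62 → 73 → 9  (repeats 9)
base-6 3-happy: 3, 4, 6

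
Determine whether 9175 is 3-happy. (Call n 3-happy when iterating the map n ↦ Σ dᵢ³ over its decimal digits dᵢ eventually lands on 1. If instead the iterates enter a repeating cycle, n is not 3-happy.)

9175 → 9³ + 1³ + 7³ + 5³ = 729 + 1 + 343 + 125 = 1198
1198 → 1³ + 1³ + 9³ + 8³ = 1 + 1 + 729 + 512 = 1243
1243 → 1³ + 2³ + 4³ + 3³ = 1 + 8 + 64 + 27 = 100
100 → 1³ + 0³ + 0³ = 1 + 0 + 0 = 1  — reached 1.

3-happy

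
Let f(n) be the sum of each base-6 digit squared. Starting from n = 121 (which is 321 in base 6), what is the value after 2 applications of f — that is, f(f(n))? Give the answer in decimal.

8

121 = (3,2,1)_6 → 3² + 2² + 1² = 14
14 = (2,2)_6 → 2² + 2² = 8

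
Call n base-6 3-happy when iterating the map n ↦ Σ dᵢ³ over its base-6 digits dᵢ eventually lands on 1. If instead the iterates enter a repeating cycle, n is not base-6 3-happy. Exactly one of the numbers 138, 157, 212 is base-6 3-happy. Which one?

212

138: 138 → 152 → 73 → 9 → 28 → 128 → 62 → 73  — repeats 73 (not base-6 3-happy)
157: 157 → 73 → 9 → 28 → 128 → 62 → 73  — repeats 73 (not base-6 3-happy)
212: 212 → 258 → 3 → 27 → 91 → 36 → 1  — reaches 1 (base-6 3-happy)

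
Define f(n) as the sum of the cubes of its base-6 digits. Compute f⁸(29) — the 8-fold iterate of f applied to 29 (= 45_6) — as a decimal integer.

36

29 = (4,5)_6 → 4³ + 5³ = 64 + 125 = 189
189 = (5,1,3)_6 → 5³ + 1³ + 3³ = 125 + 1 + 27 = 153
153 = (4,1,3)_6 → 4³ + 1³ + 3³ = 64 + 1 + 27 = 92
92 = (2,3,2)_6 → 2³ + 3³ + 2³ = 8 + 27 + 8 = 43
43 = (1,1,1)_6 → 1³ + 1³ + 1³ = 1 + 1 + 1 = 3
3 = (3)_6 → 3³ = 27
27 = (4,3)_6 → 4³ + 3³ = 64 + 27 = 91
91 = (2,3,1)_6 → 2³ + 3³ + 1³ = 8 + 27 + 1 = 36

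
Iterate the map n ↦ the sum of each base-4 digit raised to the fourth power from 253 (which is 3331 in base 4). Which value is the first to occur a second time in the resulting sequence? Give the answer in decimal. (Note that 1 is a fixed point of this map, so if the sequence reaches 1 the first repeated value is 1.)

253 = (3,3,3,1)_4 → 3⁴ + 3⁴ + 3⁴ + 1⁴ = 81 + 81 + 81 + 1 = 244
244 = (3,3,1,0)_4 → 3⁴ + 3⁴ + 1⁴ + 0⁴ = 81 + 81 + 1 + 0 = 163
163 = (2,2,0,3)_4 → 2⁴ + 2⁴ + 0⁴ + 3⁴ = 16 + 16 + 0 + 81 = 113
113 = (1,3,0,1)_4 → 1⁴ + 3⁴ + 0⁴ + 1⁴ = 1 + 81 + 0 + 1 = 83
83 = (1,1,0,3)_4 → 1⁴ + 1⁴ + 0⁴ + 3⁴ = 1 + 1 + 0 + 81 = 83  — 83 already appeared earlier.

83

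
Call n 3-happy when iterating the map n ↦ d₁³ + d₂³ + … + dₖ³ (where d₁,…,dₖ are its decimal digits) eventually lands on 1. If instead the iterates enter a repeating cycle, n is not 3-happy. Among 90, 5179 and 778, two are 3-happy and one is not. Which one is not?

90: 90 → 729 → 1080 → 513 → 153 → 153  — repeats 153 (not 3-happy)
5179: 5179 → 1198 → 1243 → 100 → 1  — reaches 1 (3-happy)
778: 778 → 1198 → 1243 → 100 → 1  — reaches 1 (3-happy)

90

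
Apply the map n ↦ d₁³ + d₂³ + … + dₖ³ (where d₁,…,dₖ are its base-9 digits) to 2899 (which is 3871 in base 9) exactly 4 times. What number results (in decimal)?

539

2899 = (3,8,7,1)_9 → 3³ + 8³ + 7³ + 1³ = 883
883 = (1,1,8,1)_9 → 1³ + 1³ + 8³ + 1³ = 515
515 = (6,3,2)_9 → 6³ + 3³ + 2³ = 251
251 = (3,0,8)_9 → 3³ + 0³ + 8³ = 539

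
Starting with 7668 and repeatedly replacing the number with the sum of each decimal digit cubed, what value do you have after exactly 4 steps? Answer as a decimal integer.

1080

7668 → 1287
1287 → 864
864 → 792
792 → 1080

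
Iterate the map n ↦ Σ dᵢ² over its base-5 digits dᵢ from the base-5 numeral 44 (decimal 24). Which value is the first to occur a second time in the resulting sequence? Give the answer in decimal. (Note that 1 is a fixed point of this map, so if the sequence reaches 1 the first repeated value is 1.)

24 = (4,4)_5 → 4² + 4² = 16 + 16 = 32
32 = (1,1,2)_5 → 1² + 1² + 2² = 1 + 1 + 4 = 6
6 = (1,1)_5 → 1² + 1² = 1 + 1 = 2
2 = (2)_5 → 2² = 4
4 = (4)_5 → 4² = 16
16 = (3,1)_5 → 3² + 1² = 9 + 1 = 10
10 = (2,0)_5 → 2² + 0² = 4 + 0 = 4  — 4 already appeared earlier.

4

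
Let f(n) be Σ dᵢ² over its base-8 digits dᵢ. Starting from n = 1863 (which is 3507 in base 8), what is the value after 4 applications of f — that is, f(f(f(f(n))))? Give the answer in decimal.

41

1863 = (3,5,0,7)_8 → 3² + 5² + 0² + 7² = 9 + 25 + 0 + 49 = 83
83 = (1,2,3)_8 → 1² + 2² + 3² = 1 + 4 + 9 = 14
14 = (1,6)_8 → 1² + 6² = 1 + 36 = 37
37 = (4,5)_8 → 4² + 5² = 16 + 25 = 41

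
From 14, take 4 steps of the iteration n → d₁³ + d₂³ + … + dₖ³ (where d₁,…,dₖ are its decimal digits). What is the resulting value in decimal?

737

14 → 1³ + 4³ = 65
65 → 6³ + 5³ = 341
341 → 3³ + 4³ + 1³ = 92
92 → 9³ + 2³ = 737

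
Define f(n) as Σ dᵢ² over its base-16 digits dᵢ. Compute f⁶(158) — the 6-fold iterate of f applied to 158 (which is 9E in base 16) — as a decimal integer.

158 = (9,14)_16 → 9² + 14² = 277
277 = (1,1,5)_16 → 1² + 1² + 5² = 27
27 = (1,11)_16 → 1² + 11² = 122
122 = (7,10)_16 → 7² + 10² = 149
149 = (9,5)_16 → 9² + 5² = 106
106 = (6,10)_16 → 6² + 10² = 136

136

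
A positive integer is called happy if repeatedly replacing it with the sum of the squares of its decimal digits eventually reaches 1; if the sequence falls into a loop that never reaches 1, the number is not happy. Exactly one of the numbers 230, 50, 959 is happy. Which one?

230

230: 230 → 13 → 10 → 1  — reaches 1 (happy)
50: 50 → 25 → 29 → 85 → 89 → 145 → 42 → 20 → 4 → 16 → 37 → 58 → 89  — repeats 89 (not happy)
959: 959 → 187 → 114 → 18 → 65 → 61 → 37 → 58 → 89 → 145 → 42 → 20 → 4 → 16 → 37  — repeats 37 (not happy)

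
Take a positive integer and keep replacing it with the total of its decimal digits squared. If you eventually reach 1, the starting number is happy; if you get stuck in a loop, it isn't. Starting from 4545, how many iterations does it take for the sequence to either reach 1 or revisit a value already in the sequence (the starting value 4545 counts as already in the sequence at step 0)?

4545 → 4² + 5² + 4² + 5² = 16 + 25 + 16 + 25 = 82
82 → 8² + 2² = 64 + 4 = 68
68 → 6² + 8² = 36 + 64 = 100
100 → 1² + 0² + 0² = 1 + 0 + 0 = 1  — reached 1.
That took 4 steps.

4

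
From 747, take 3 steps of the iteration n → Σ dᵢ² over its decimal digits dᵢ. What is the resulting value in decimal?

747 → 7² + 4² + 7² = 49 + 16 + 49 = 114
114 → 1² + 1² + 4² = 1 + 1 + 16 = 18
18 → 1² + 8² = 1 + 64 = 65

65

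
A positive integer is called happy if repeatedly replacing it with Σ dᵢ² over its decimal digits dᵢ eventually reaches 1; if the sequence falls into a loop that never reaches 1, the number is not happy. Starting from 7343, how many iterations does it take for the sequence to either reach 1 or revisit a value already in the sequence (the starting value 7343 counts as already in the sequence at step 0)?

7343 → 83
83 → 73
73 → 58
58 → 89
89 → 145
145 → 42
42 → 20
20 → 4
4 → 16
16 → 37
37 → 58  — 58 repeats.
That took 11 steps.

11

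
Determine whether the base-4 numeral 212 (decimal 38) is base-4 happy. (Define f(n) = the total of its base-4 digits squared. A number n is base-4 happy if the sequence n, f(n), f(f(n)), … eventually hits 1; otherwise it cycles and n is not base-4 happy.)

38 = (2,1,2)_4 → 9
9 = (2,1)_4 → 5
5 = (1,1)_4 → 2
2 = (2)_4 → 4
4 = (1,0)_4 → 1  — reached 1.

base-4 happy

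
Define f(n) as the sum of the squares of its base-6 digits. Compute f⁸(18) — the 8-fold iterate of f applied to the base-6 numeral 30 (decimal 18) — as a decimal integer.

13

18 = (3,0)_6 → 3² + 0² = 9
9 = (1,3)_6 → 1² + 3² = 10
10 = (1,4)_6 → 1² + 4² = 17
17 = (2,5)_6 → 2² + 5² = 29
29 = (4,5)_6 → 4² + 5² = 41
41 = (1,0,5)_6 → 1² + 0² + 5² = 26
26 = (4,2)_6 → 4² + 2² = 20
20 = (3,2)_6 → 3² + 2² = 13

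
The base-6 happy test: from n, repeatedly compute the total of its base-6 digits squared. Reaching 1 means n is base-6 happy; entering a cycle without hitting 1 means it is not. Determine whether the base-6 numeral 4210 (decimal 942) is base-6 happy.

not base-6 happy

942 = (4,2,1,0)_6 → 4² + 2² + 1² + 0² = 21
21 = (3,3)_6 → 3² + 3² = 18
18 = (3,0)_6 → 3² + 0² = 9
9 = (1,3)_6 → 1² + 3² = 10
10 = (1,4)_6 → 1² + 4² = 17
17 = (2,5)_6 → 2² + 5² = 29
29 = (4,5)_6 → 4² + 5² = 41
41 = (1,0,5)_6 → 1² + 0² + 5² = 26
26 = (4,2)_6 → 4² + 2² = 20
20 = (3,2)_6 → 3² + 2² = 13
13 = (2,1)_6 → 2² + 1² = 5
5 = (5)_6 → 5² = 25
25 = (4,1)_6 → 4² + 1² = 17  — 17 already seen; the sequence cycles without reaching 1.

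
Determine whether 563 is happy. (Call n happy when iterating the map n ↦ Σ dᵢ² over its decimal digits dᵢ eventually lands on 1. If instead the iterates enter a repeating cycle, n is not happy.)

563 → 5² + 6² + 3² = 25 + 36 + 9 = 70
70 → 7² + 0² = 49 + 0 = 49
49 → 4² + 9² = 16 + 81 = 97
97 → 9² + 7² = 81 + 49 = 130
130 → 1² + 3² + 0² = 1 + 9 + 0 = 10
10 → 1² + 0² = 1 + 0 = 1  — reached 1.

happy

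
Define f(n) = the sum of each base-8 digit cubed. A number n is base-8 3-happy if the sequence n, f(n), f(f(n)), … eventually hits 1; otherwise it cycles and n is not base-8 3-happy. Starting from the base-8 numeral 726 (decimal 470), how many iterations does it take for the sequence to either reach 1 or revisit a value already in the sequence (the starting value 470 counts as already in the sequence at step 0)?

10

470 = (7,2,6)_8 → 7³ + 2³ + 6³ = 343 + 8 + 216 = 567
567 = (1,0,6,7)_8 → 1³ + 0³ + 6³ + 7³ = 1 + 0 + 216 + 343 = 560
560 = (1,0,6,0)_8 → 1³ + 0³ + 6³ + 0³ = 1 + 0 + 216 + 0 = 217
217 = (3,3,1)_8 → 3³ + 3³ + 1³ = 27 + 27 + 1 = 55
55 = (6,7)_8 → 6³ + 7³ = 216 + 343 = 559
559 = (1,0,5,7)_8 → 1³ + 0³ + 5³ + 7³ = 1 + 0 + 125 + 343 = 469
469 = (7,2,5)_8 → 7³ + 2³ + 5³ = 343 + 8 + 125 = 476
476 = (7,3,4)_8 → 7³ + 3³ + 4³ = 343 + 27 + 64 = 434
434 = (6,6,2)_8 → 6³ + 6³ + 2³ = 216 + 216 + 8 = 440
440 = (6,7,0)_8 → 6³ + 7³ + 0³ = 216 + 343 + 0 = 559  — 559 repeats.
That took 10 steps.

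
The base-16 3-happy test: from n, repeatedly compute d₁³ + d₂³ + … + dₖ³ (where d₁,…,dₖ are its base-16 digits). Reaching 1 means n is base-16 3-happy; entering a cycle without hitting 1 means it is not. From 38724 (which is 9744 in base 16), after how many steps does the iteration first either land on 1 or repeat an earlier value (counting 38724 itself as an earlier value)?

38724 = (9,7,4,4)_16 → 9³ + 7³ + 4³ + 4³ = 1200
1200 = (4,11,0)_16 → 4³ + 11³ + 0³ = 1395
1395 = (5,7,3)_16 → 5³ + 7³ + 3³ = 495
495 = (1,14,15)_16 → 1³ + 14³ + 15³ = 6120
6120 = (1,7,14,8)_16 → 1³ + 7³ + 14³ + 8³ = 3600
3600 = (14,1,0)_16 → 14³ + 1³ + 0³ = 2745
2745 = (10,11,9)_16 → 10³ + 11³ + 9³ = 3060
3060 = (11,15,4)_16 → 11³ + 15³ + 4³ = 4770
4770 = (1,2,10,2)_16 → 1³ + 2³ + 10³ + 2³ = 1017
1017 = (3,15,9)_16 → 3³ + 15³ + 9³ = 4131
4131 = (1,0,2,3)_16 → 1³ + 0³ + 2³ + 3³ = 36
36 = (2,4)_16 → 2³ + 4³ = 72
72 = (4,8)_16 → 4³ + 8³ = 576
576 = (2,4,0)_16 → 2³ + 4³ + 0³ = 72  — 72 repeats.
That took 14 steps.

14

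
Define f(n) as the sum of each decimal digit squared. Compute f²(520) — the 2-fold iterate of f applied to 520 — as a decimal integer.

520 → 5² + 2² + 0² = 29
29 → 2² + 9² = 85

85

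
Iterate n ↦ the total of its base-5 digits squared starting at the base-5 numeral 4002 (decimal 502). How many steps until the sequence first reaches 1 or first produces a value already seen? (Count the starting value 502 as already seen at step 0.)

502 = (4,0,0,2)_5 → 4² + 0² + 0² + 2² = 20
20 = (4,0)_5 → 4² + 0² = 16
16 = (3,1)_5 → 3² + 1² = 10
10 = (2,0)_5 → 2² + 0² = 4
4 = (4)_5 → 4² = 16  — 16 repeats.
That took 5 steps.

5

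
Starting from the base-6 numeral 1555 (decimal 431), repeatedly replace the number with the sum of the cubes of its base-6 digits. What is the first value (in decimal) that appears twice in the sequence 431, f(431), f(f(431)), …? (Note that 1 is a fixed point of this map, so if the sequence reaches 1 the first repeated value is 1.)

1

431 = (1,5,5,5)_6 → 1³ + 5³ + 5³ + 5³ = 376
376 = (1,4,2,4)_6 → 1³ + 4³ + 2³ + 4³ = 137
137 = (3,4,5)_6 → 3³ + 4³ + 5³ = 216
216 = (1,0,0,0)_6 → 1³ + 0³ + 0³ + 0³ = 1  — reached the fixed point 1.
1 → 1, so 1 is the first repeated value.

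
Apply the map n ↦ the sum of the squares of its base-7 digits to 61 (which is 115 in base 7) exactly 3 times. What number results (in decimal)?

45

61 = (1,1,5)_7 → 1² + 1² + 5² = 27
27 = (3,6)_7 → 3² + 6² = 45
45 = (6,3)_7 → 6² + 3² = 45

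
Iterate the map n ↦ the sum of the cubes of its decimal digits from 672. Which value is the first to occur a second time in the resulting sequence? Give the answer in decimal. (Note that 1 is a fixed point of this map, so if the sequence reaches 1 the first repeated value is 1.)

153

672 → 6³ + 7³ + 2³ = 567
567 → 5³ + 6³ + 7³ = 684
684 → 6³ + 8³ + 4³ = 792
792 → 7³ + 9³ + 2³ = 1080
1080 → 1³ + 0³ + 8³ + 0³ = 513
513 → 5³ + 1³ + 3³ = 153
153 → 1³ + 5³ + 3³ = 153  — 153 already appeared earlier.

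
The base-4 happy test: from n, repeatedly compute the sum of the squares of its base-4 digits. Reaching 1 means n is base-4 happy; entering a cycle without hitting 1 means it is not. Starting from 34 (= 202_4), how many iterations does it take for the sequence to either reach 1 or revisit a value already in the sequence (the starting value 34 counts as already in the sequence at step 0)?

3

34 = (2,0,2)_4 → 8
8 = (2,0)_4 → 4
4 = (1,0)_4 → 1  — reached 1.
That took 3 steps.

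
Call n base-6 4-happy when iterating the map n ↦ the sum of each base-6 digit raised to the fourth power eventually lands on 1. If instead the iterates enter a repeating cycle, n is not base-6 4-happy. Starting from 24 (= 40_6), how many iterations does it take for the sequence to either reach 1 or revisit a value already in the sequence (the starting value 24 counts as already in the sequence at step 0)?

12

24 = (4,0)_6 → 4⁴ + 0⁴ = 256 + 0 = 256
256 = (1,1,0,4)_6 → 1⁴ + 1⁴ + 0⁴ + 4⁴ = 1 + 1 + 0 + 256 = 258
258 = (1,1,1,0)_6 → 1⁴ + 1⁴ + 1⁴ + 0⁴ = 1 + 1 + 1 + 0 = 3
3 = (3)_6 → 3⁴ = 81
81 = (2,1,3)_6 → 2⁴ + 1⁴ + 3⁴ = 16 + 1 + 81 = 98
98 = (2,4,2)_6 → 2⁴ + 4⁴ + 2⁴ = 16 + 256 + 16 = 288
288 = (1,2,0,0)_6 → 1⁴ + 2⁴ + 0⁴ + 0⁴ = 1 + 16 + 0 + 0 = 17
17 = (2,5)_6 → 2⁴ + 5⁴ = 16 + 625 = 641
641 = (2,5,4,5)_6 → 2⁴ + 5⁴ + 4⁴ + 5⁴ = 16 + 625 + 256 + 625 = 1522
1522 = (1,1,0,1,4)_6 → 1⁴ + 1⁴ + 0⁴ + 1⁴ + 4⁴ = 1 + 1 + 0 + 1 + 256 = 259
259 = (1,1,1,1)_6 → 1⁴ + 1⁴ + 1⁴ + 1⁴ = 1 + 1 + 1 + 1 = 4
4 = (4)_6 → 4⁴ = 256  — 256 repeats.
That took 12 steps.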